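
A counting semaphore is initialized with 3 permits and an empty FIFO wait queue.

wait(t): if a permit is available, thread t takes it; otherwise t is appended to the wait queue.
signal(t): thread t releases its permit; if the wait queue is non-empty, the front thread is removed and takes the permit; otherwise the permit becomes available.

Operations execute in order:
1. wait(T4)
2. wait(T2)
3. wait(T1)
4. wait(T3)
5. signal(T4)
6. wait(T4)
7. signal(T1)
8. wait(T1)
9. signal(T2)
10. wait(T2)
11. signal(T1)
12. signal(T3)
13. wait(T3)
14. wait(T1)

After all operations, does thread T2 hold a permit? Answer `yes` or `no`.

Answer: yes

Derivation:
Step 1: wait(T4) -> count=2 queue=[] holders={T4}
Step 2: wait(T2) -> count=1 queue=[] holders={T2,T4}
Step 3: wait(T1) -> count=0 queue=[] holders={T1,T2,T4}
Step 4: wait(T3) -> count=0 queue=[T3] holders={T1,T2,T4}
Step 5: signal(T4) -> count=0 queue=[] holders={T1,T2,T3}
Step 6: wait(T4) -> count=0 queue=[T4] holders={T1,T2,T3}
Step 7: signal(T1) -> count=0 queue=[] holders={T2,T3,T4}
Step 8: wait(T1) -> count=0 queue=[T1] holders={T2,T3,T4}
Step 9: signal(T2) -> count=0 queue=[] holders={T1,T3,T4}
Step 10: wait(T2) -> count=0 queue=[T2] holders={T1,T3,T4}
Step 11: signal(T1) -> count=0 queue=[] holders={T2,T3,T4}
Step 12: signal(T3) -> count=1 queue=[] holders={T2,T4}
Step 13: wait(T3) -> count=0 queue=[] holders={T2,T3,T4}
Step 14: wait(T1) -> count=0 queue=[T1] holders={T2,T3,T4}
Final holders: {T2,T3,T4} -> T2 in holders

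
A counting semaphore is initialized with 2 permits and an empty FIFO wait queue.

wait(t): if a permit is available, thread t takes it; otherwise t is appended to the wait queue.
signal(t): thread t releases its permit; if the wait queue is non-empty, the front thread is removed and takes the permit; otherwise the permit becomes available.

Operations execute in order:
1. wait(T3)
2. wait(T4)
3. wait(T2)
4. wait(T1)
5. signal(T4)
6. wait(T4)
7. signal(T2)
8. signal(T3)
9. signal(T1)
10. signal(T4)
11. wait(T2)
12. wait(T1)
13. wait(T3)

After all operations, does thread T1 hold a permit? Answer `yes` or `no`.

Step 1: wait(T3) -> count=1 queue=[] holders={T3}
Step 2: wait(T4) -> count=0 queue=[] holders={T3,T4}
Step 3: wait(T2) -> count=0 queue=[T2] holders={T3,T4}
Step 4: wait(T1) -> count=0 queue=[T2,T1] holders={T3,T4}
Step 5: signal(T4) -> count=0 queue=[T1] holders={T2,T3}
Step 6: wait(T4) -> count=0 queue=[T1,T4] holders={T2,T3}
Step 7: signal(T2) -> count=0 queue=[T4] holders={T1,T3}
Step 8: signal(T3) -> count=0 queue=[] holders={T1,T4}
Step 9: signal(T1) -> count=1 queue=[] holders={T4}
Step 10: signal(T4) -> count=2 queue=[] holders={none}
Step 11: wait(T2) -> count=1 queue=[] holders={T2}
Step 12: wait(T1) -> count=0 queue=[] holders={T1,T2}
Step 13: wait(T3) -> count=0 queue=[T3] holders={T1,T2}
Final holders: {T1,T2} -> T1 in holders

Answer: yes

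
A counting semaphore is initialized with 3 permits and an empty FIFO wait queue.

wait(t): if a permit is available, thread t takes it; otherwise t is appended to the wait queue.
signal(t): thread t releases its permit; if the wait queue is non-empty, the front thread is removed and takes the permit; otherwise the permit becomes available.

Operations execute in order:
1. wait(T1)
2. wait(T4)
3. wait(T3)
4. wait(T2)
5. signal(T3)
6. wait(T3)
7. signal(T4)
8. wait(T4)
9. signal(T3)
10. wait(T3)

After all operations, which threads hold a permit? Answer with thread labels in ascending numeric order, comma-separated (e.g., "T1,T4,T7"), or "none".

Answer: T1,T2,T4

Derivation:
Step 1: wait(T1) -> count=2 queue=[] holders={T1}
Step 2: wait(T4) -> count=1 queue=[] holders={T1,T4}
Step 3: wait(T3) -> count=0 queue=[] holders={T1,T3,T4}
Step 4: wait(T2) -> count=0 queue=[T2] holders={T1,T3,T4}
Step 5: signal(T3) -> count=0 queue=[] holders={T1,T2,T4}
Step 6: wait(T3) -> count=0 queue=[T3] holders={T1,T2,T4}
Step 7: signal(T4) -> count=0 queue=[] holders={T1,T2,T3}
Step 8: wait(T4) -> count=0 queue=[T4] holders={T1,T2,T3}
Step 9: signal(T3) -> count=0 queue=[] holders={T1,T2,T4}
Step 10: wait(T3) -> count=0 queue=[T3] holders={T1,T2,T4}
Final holders: T1,T2,T4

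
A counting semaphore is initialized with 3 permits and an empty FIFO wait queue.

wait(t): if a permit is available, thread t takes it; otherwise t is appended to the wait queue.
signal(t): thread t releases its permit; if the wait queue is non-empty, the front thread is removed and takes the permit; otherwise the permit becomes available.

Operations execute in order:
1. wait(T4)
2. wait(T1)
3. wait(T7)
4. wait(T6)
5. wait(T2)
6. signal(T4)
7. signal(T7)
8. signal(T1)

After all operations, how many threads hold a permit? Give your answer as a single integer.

Step 1: wait(T4) -> count=2 queue=[] holders={T4}
Step 2: wait(T1) -> count=1 queue=[] holders={T1,T4}
Step 3: wait(T7) -> count=0 queue=[] holders={T1,T4,T7}
Step 4: wait(T6) -> count=0 queue=[T6] holders={T1,T4,T7}
Step 5: wait(T2) -> count=0 queue=[T6,T2] holders={T1,T4,T7}
Step 6: signal(T4) -> count=0 queue=[T2] holders={T1,T6,T7}
Step 7: signal(T7) -> count=0 queue=[] holders={T1,T2,T6}
Step 8: signal(T1) -> count=1 queue=[] holders={T2,T6}
Final holders: {T2,T6} -> 2 thread(s)

Answer: 2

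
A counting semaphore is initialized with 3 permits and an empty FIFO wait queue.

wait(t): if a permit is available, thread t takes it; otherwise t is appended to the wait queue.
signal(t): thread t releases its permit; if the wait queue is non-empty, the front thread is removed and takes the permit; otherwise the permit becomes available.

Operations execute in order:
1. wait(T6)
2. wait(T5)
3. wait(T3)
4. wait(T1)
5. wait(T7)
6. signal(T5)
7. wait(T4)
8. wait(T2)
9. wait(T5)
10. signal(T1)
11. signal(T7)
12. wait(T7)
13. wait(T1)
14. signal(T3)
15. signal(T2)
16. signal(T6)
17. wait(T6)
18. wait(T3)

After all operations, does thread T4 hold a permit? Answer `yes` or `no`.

Step 1: wait(T6) -> count=2 queue=[] holders={T6}
Step 2: wait(T5) -> count=1 queue=[] holders={T5,T6}
Step 3: wait(T3) -> count=0 queue=[] holders={T3,T5,T6}
Step 4: wait(T1) -> count=0 queue=[T1] holders={T3,T5,T6}
Step 5: wait(T7) -> count=0 queue=[T1,T7] holders={T3,T5,T6}
Step 6: signal(T5) -> count=0 queue=[T7] holders={T1,T3,T6}
Step 7: wait(T4) -> count=0 queue=[T7,T4] holders={T1,T3,T6}
Step 8: wait(T2) -> count=0 queue=[T7,T4,T2] holders={T1,T3,T6}
Step 9: wait(T5) -> count=0 queue=[T7,T4,T2,T5] holders={T1,T3,T6}
Step 10: signal(T1) -> count=0 queue=[T4,T2,T5] holders={T3,T6,T7}
Step 11: signal(T7) -> count=0 queue=[T2,T5] holders={T3,T4,T6}
Step 12: wait(T7) -> count=0 queue=[T2,T5,T7] holders={T3,T4,T6}
Step 13: wait(T1) -> count=0 queue=[T2,T5,T7,T1] holders={T3,T4,T6}
Step 14: signal(T3) -> count=0 queue=[T5,T7,T1] holders={T2,T4,T6}
Step 15: signal(T2) -> count=0 queue=[T7,T1] holders={T4,T5,T6}
Step 16: signal(T6) -> count=0 queue=[T1] holders={T4,T5,T7}
Step 17: wait(T6) -> count=0 queue=[T1,T6] holders={T4,T5,T7}
Step 18: wait(T3) -> count=0 queue=[T1,T6,T3] holders={T4,T5,T7}
Final holders: {T4,T5,T7} -> T4 in holders

Answer: yes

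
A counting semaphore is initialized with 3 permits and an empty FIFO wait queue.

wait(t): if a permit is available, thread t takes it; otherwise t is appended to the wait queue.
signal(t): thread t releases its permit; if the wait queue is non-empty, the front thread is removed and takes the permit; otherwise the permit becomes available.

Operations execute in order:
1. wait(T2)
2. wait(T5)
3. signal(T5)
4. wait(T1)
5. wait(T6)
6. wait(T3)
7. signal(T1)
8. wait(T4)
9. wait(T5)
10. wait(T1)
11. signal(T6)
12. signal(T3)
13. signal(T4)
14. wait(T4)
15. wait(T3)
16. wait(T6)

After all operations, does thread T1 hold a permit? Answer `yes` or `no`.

Answer: yes

Derivation:
Step 1: wait(T2) -> count=2 queue=[] holders={T2}
Step 2: wait(T5) -> count=1 queue=[] holders={T2,T5}
Step 3: signal(T5) -> count=2 queue=[] holders={T2}
Step 4: wait(T1) -> count=1 queue=[] holders={T1,T2}
Step 5: wait(T6) -> count=0 queue=[] holders={T1,T2,T6}
Step 6: wait(T3) -> count=0 queue=[T3] holders={T1,T2,T6}
Step 7: signal(T1) -> count=0 queue=[] holders={T2,T3,T6}
Step 8: wait(T4) -> count=0 queue=[T4] holders={T2,T3,T6}
Step 9: wait(T5) -> count=0 queue=[T4,T5] holders={T2,T3,T6}
Step 10: wait(T1) -> count=0 queue=[T4,T5,T1] holders={T2,T3,T6}
Step 11: signal(T6) -> count=0 queue=[T5,T1] holders={T2,T3,T4}
Step 12: signal(T3) -> count=0 queue=[T1] holders={T2,T4,T5}
Step 13: signal(T4) -> count=0 queue=[] holders={T1,T2,T5}
Step 14: wait(T4) -> count=0 queue=[T4] holders={T1,T2,T5}
Step 15: wait(T3) -> count=0 queue=[T4,T3] holders={T1,T2,T5}
Step 16: wait(T6) -> count=0 queue=[T4,T3,T6] holders={T1,T2,T5}
Final holders: {T1,T2,T5} -> T1 in holders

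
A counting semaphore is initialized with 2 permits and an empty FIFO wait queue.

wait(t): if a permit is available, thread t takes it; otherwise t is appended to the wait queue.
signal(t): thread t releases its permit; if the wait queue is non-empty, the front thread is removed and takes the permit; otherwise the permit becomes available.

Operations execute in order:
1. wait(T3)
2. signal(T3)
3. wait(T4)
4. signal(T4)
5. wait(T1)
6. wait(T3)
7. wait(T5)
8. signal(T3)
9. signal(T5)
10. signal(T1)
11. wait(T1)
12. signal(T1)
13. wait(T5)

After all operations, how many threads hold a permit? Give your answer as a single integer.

Step 1: wait(T3) -> count=1 queue=[] holders={T3}
Step 2: signal(T3) -> count=2 queue=[] holders={none}
Step 3: wait(T4) -> count=1 queue=[] holders={T4}
Step 4: signal(T4) -> count=2 queue=[] holders={none}
Step 5: wait(T1) -> count=1 queue=[] holders={T1}
Step 6: wait(T3) -> count=0 queue=[] holders={T1,T3}
Step 7: wait(T5) -> count=0 queue=[T5] holders={T1,T3}
Step 8: signal(T3) -> count=0 queue=[] holders={T1,T5}
Step 9: signal(T5) -> count=1 queue=[] holders={T1}
Step 10: signal(T1) -> count=2 queue=[] holders={none}
Step 11: wait(T1) -> count=1 queue=[] holders={T1}
Step 12: signal(T1) -> count=2 queue=[] holders={none}
Step 13: wait(T5) -> count=1 queue=[] holders={T5}
Final holders: {T5} -> 1 thread(s)

Answer: 1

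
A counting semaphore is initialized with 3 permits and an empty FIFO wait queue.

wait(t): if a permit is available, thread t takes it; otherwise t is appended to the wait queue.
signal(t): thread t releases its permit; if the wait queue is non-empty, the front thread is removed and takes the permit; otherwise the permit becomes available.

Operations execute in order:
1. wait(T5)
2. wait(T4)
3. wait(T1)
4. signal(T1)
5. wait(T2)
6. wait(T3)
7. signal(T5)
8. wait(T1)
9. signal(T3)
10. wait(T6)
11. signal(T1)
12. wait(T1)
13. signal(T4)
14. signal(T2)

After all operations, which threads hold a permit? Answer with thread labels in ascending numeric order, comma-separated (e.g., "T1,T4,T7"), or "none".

Answer: T1,T6

Derivation:
Step 1: wait(T5) -> count=2 queue=[] holders={T5}
Step 2: wait(T4) -> count=1 queue=[] holders={T4,T5}
Step 3: wait(T1) -> count=0 queue=[] holders={T1,T4,T5}
Step 4: signal(T1) -> count=1 queue=[] holders={T4,T5}
Step 5: wait(T2) -> count=0 queue=[] holders={T2,T4,T5}
Step 6: wait(T3) -> count=0 queue=[T3] holders={T2,T4,T5}
Step 7: signal(T5) -> count=0 queue=[] holders={T2,T3,T4}
Step 8: wait(T1) -> count=0 queue=[T1] holders={T2,T3,T4}
Step 9: signal(T3) -> count=0 queue=[] holders={T1,T2,T4}
Step 10: wait(T6) -> count=0 queue=[T6] holders={T1,T2,T4}
Step 11: signal(T1) -> count=0 queue=[] holders={T2,T4,T6}
Step 12: wait(T1) -> count=0 queue=[T1] holders={T2,T4,T6}
Step 13: signal(T4) -> count=0 queue=[] holders={T1,T2,T6}
Step 14: signal(T2) -> count=1 queue=[] holders={T1,T6}
Final holders: T1,T6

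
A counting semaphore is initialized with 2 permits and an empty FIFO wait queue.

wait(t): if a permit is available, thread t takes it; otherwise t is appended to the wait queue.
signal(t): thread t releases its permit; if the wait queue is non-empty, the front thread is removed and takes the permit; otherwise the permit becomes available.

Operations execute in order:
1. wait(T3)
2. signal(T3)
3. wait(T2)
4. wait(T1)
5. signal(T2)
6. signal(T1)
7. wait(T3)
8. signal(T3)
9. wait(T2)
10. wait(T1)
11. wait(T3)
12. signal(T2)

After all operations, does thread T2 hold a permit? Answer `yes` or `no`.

Answer: no

Derivation:
Step 1: wait(T3) -> count=1 queue=[] holders={T3}
Step 2: signal(T3) -> count=2 queue=[] holders={none}
Step 3: wait(T2) -> count=1 queue=[] holders={T2}
Step 4: wait(T1) -> count=0 queue=[] holders={T1,T2}
Step 5: signal(T2) -> count=1 queue=[] holders={T1}
Step 6: signal(T1) -> count=2 queue=[] holders={none}
Step 7: wait(T3) -> count=1 queue=[] holders={T3}
Step 8: signal(T3) -> count=2 queue=[] holders={none}
Step 9: wait(T2) -> count=1 queue=[] holders={T2}
Step 10: wait(T1) -> count=0 queue=[] holders={T1,T2}
Step 11: wait(T3) -> count=0 queue=[T3] holders={T1,T2}
Step 12: signal(T2) -> count=0 queue=[] holders={T1,T3}
Final holders: {T1,T3} -> T2 not in holders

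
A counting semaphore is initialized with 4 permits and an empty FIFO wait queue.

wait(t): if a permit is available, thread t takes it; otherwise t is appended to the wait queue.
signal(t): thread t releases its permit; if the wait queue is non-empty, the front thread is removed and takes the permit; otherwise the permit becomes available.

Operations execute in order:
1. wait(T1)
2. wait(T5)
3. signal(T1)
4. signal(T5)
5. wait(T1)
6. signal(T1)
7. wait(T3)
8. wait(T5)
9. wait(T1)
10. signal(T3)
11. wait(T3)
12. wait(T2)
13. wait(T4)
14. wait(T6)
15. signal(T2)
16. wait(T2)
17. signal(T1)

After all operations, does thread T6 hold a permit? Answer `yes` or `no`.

Answer: yes

Derivation:
Step 1: wait(T1) -> count=3 queue=[] holders={T1}
Step 2: wait(T5) -> count=2 queue=[] holders={T1,T5}
Step 3: signal(T1) -> count=3 queue=[] holders={T5}
Step 4: signal(T5) -> count=4 queue=[] holders={none}
Step 5: wait(T1) -> count=3 queue=[] holders={T1}
Step 6: signal(T1) -> count=4 queue=[] holders={none}
Step 7: wait(T3) -> count=3 queue=[] holders={T3}
Step 8: wait(T5) -> count=2 queue=[] holders={T3,T5}
Step 9: wait(T1) -> count=1 queue=[] holders={T1,T3,T5}
Step 10: signal(T3) -> count=2 queue=[] holders={T1,T5}
Step 11: wait(T3) -> count=1 queue=[] holders={T1,T3,T5}
Step 12: wait(T2) -> count=0 queue=[] holders={T1,T2,T3,T5}
Step 13: wait(T4) -> count=0 queue=[T4] holders={T1,T2,T3,T5}
Step 14: wait(T6) -> count=0 queue=[T4,T6] holders={T1,T2,T3,T5}
Step 15: signal(T2) -> count=0 queue=[T6] holders={T1,T3,T4,T5}
Step 16: wait(T2) -> count=0 queue=[T6,T2] holders={T1,T3,T4,T5}
Step 17: signal(T1) -> count=0 queue=[T2] holders={T3,T4,T5,T6}
Final holders: {T3,T4,T5,T6} -> T6 in holders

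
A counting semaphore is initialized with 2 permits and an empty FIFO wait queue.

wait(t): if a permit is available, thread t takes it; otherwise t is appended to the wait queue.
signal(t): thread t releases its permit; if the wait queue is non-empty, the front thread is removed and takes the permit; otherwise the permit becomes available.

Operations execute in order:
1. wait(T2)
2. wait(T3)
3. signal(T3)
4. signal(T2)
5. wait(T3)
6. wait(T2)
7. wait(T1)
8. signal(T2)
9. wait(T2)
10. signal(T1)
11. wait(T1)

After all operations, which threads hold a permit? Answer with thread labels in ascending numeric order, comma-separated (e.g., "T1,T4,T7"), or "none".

Step 1: wait(T2) -> count=1 queue=[] holders={T2}
Step 2: wait(T3) -> count=0 queue=[] holders={T2,T3}
Step 3: signal(T3) -> count=1 queue=[] holders={T2}
Step 4: signal(T2) -> count=2 queue=[] holders={none}
Step 5: wait(T3) -> count=1 queue=[] holders={T3}
Step 6: wait(T2) -> count=0 queue=[] holders={T2,T3}
Step 7: wait(T1) -> count=0 queue=[T1] holders={T2,T3}
Step 8: signal(T2) -> count=0 queue=[] holders={T1,T3}
Step 9: wait(T2) -> count=0 queue=[T2] holders={T1,T3}
Step 10: signal(T1) -> count=0 queue=[] holders={T2,T3}
Step 11: wait(T1) -> count=0 queue=[T1] holders={T2,T3}
Final holders: T2,T3

Answer: T2,T3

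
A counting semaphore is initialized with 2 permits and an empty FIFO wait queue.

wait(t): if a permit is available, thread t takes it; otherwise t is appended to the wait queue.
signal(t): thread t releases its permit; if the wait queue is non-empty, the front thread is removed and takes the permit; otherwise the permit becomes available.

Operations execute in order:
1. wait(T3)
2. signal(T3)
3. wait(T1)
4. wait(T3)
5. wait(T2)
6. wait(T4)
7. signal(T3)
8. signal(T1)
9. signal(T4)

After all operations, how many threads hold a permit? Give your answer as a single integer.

Answer: 1

Derivation:
Step 1: wait(T3) -> count=1 queue=[] holders={T3}
Step 2: signal(T3) -> count=2 queue=[] holders={none}
Step 3: wait(T1) -> count=1 queue=[] holders={T1}
Step 4: wait(T3) -> count=0 queue=[] holders={T1,T3}
Step 5: wait(T2) -> count=0 queue=[T2] holders={T1,T3}
Step 6: wait(T4) -> count=0 queue=[T2,T4] holders={T1,T3}
Step 7: signal(T3) -> count=0 queue=[T4] holders={T1,T2}
Step 8: signal(T1) -> count=0 queue=[] holders={T2,T4}
Step 9: signal(T4) -> count=1 queue=[] holders={T2}
Final holders: {T2} -> 1 thread(s)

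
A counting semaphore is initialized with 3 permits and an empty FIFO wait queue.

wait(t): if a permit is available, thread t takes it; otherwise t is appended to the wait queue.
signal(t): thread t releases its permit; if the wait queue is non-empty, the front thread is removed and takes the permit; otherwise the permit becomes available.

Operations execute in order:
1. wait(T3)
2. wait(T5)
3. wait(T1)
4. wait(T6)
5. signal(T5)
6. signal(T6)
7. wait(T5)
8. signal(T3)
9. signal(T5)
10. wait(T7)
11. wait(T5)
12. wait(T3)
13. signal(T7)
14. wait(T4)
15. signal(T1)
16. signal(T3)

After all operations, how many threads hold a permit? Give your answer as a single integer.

Answer: 2

Derivation:
Step 1: wait(T3) -> count=2 queue=[] holders={T3}
Step 2: wait(T5) -> count=1 queue=[] holders={T3,T5}
Step 3: wait(T1) -> count=0 queue=[] holders={T1,T3,T5}
Step 4: wait(T6) -> count=0 queue=[T6] holders={T1,T3,T5}
Step 5: signal(T5) -> count=0 queue=[] holders={T1,T3,T6}
Step 6: signal(T6) -> count=1 queue=[] holders={T1,T3}
Step 7: wait(T5) -> count=0 queue=[] holders={T1,T3,T5}
Step 8: signal(T3) -> count=1 queue=[] holders={T1,T5}
Step 9: signal(T5) -> count=2 queue=[] holders={T1}
Step 10: wait(T7) -> count=1 queue=[] holders={T1,T7}
Step 11: wait(T5) -> count=0 queue=[] holders={T1,T5,T7}
Step 12: wait(T3) -> count=0 queue=[T3] holders={T1,T5,T7}
Step 13: signal(T7) -> count=0 queue=[] holders={T1,T3,T5}
Step 14: wait(T4) -> count=0 queue=[T4] holders={T1,T3,T5}
Step 15: signal(T1) -> count=0 queue=[] holders={T3,T4,T5}
Step 16: signal(T3) -> count=1 queue=[] holders={T4,T5}
Final holders: {T4,T5} -> 2 thread(s)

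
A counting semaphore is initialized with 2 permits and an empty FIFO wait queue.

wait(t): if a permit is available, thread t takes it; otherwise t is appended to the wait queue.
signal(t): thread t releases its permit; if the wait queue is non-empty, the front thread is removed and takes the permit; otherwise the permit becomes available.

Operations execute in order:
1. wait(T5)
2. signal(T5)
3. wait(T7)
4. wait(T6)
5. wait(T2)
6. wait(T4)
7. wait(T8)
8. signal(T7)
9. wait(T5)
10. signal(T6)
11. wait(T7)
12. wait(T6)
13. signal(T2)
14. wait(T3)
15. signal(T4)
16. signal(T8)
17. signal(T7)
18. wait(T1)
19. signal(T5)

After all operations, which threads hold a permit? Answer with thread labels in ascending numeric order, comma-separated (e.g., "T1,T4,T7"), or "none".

Answer: T3,T6

Derivation:
Step 1: wait(T5) -> count=1 queue=[] holders={T5}
Step 2: signal(T5) -> count=2 queue=[] holders={none}
Step 3: wait(T7) -> count=1 queue=[] holders={T7}
Step 4: wait(T6) -> count=0 queue=[] holders={T6,T7}
Step 5: wait(T2) -> count=0 queue=[T2] holders={T6,T7}
Step 6: wait(T4) -> count=0 queue=[T2,T4] holders={T6,T7}
Step 7: wait(T8) -> count=0 queue=[T2,T4,T8] holders={T6,T7}
Step 8: signal(T7) -> count=0 queue=[T4,T8] holders={T2,T6}
Step 9: wait(T5) -> count=0 queue=[T4,T8,T5] holders={T2,T6}
Step 10: signal(T6) -> count=0 queue=[T8,T5] holders={T2,T4}
Step 11: wait(T7) -> count=0 queue=[T8,T5,T7] holders={T2,T4}
Step 12: wait(T6) -> count=0 queue=[T8,T5,T7,T6] holders={T2,T4}
Step 13: signal(T2) -> count=0 queue=[T5,T7,T6] holders={T4,T8}
Step 14: wait(T3) -> count=0 queue=[T5,T7,T6,T3] holders={T4,T8}
Step 15: signal(T4) -> count=0 queue=[T7,T6,T3] holders={T5,T8}
Step 16: signal(T8) -> count=0 queue=[T6,T3] holders={T5,T7}
Step 17: signal(T7) -> count=0 queue=[T3] holders={T5,T6}
Step 18: wait(T1) -> count=0 queue=[T3,T1] holders={T5,T6}
Step 19: signal(T5) -> count=0 queue=[T1] holders={T3,T6}
Final holders: T3,T6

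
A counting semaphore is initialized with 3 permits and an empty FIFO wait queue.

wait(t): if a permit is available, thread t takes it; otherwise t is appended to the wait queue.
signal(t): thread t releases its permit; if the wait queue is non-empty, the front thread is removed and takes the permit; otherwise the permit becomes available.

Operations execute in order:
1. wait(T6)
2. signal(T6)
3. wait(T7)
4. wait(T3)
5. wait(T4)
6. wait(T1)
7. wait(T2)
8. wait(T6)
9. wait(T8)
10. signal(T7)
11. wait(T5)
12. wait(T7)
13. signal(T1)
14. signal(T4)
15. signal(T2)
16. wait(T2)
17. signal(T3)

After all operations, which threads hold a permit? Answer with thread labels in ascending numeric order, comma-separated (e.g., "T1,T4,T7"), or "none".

Step 1: wait(T6) -> count=2 queue=[] holders={T6}
Step 2: signal(T6) -> count=3 queue=[] holders={none}
Step 3: wait(T7) -> count=2 queue=[] holders={T7}
Step 4: wait(T3) -> count=1 queue=[] holders={T3,T7}
Step 5: wait(T4) -> count=0 queue=[] holders={T3,T4,T7}
Step 6: wait(T1) -> count=0 queue=[T1] holders={T3,T4,T7}
Step 7: wait(T2) -> count=0 queue=[T1,T2] holders={T3,T4,T7}
Step 8: wait(T6) -> count=0 queue=[T1,T2,T6] holders={T3,T4,T7}
Step 9: wait(T8) -> count=0 queue=[T1,T2,T6,T8] holders={T3,T4,T7}
Step 10: signal(T7) -> count=0 queue=[T2,T6,T8] holders={T1,T3,T4}
Step 11: wait(T5) -> count=0 queue=[T2,T6,T8,T5] holders={T1,T3,T4}
Step 12: wait(T7) -> count=0 queue=[T2,T6,T8,T5,T7] holders={T1,T3,T4}
Step 13: signal(T1) -> count=0 queue=[T6,T8,T5,T7] holders={T2,T3,T4}
Step 14: signal(T4) -> count=0 queue=[T8,T5,T7] holders={T2,T3,T6}
Step 15: signal(T2) -> count=0 queue=[T5,T7] holders={T3,T6,T8}
Step 16: wait(T2) -> count=0 queue=[T5,T7,T2] holders={T3,T6,T8}
Step 17: signal(T3) -> count=0 queue=[T7,T2] holders={T5,T6,T8}
Final holders: T5,T6,T8

Answer: T5,T6,T8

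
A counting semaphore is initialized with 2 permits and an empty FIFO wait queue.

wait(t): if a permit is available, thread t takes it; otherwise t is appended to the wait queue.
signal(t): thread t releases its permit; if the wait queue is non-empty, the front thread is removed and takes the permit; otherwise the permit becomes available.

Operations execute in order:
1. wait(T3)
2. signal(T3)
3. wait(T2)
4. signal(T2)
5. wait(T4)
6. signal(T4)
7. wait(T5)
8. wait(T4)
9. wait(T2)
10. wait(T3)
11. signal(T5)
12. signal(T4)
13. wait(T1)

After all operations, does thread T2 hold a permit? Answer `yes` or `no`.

Step 1: wait(T3) -> count=1 queue=[] holders={T3}
Step 2: signal(T3) -> count=2 queue=[] holders={none}
Step 3: wait(T2) -> count=1 queue=[] holders={T2}
Step 4: signal(T2) -> count=2 queue=[] holders={none}
Step 5: wait(T4) -> count=1 queue=[] holders={T4}
Step 6: signal(T4) -> count=2 queue=[] holders={none}
Step 7: wait(T5) -> count=1 queue=[] holders={T5}
Step 8: wait(T4) -> count=0 queue=[] holders={T4,T5}
Step 9: wait(T2) -> count=0 queue=[T2] holders={T4,T5}
Step 10: wait(T3) -> count=0 queue=[T2,T3] holders={T4,T5}
Step 11: signal(T5) -> count=0 queue=[T3] holders={T2,T4}
Step 12: signal(T4) -> count=0 queue=[] holders={T2,T3}
Step 13: wait(T1) -> count=0 queue=[T1] holders={T2,T3}
Final holders: {T2,T3} -> T2 in holders

Answer: yes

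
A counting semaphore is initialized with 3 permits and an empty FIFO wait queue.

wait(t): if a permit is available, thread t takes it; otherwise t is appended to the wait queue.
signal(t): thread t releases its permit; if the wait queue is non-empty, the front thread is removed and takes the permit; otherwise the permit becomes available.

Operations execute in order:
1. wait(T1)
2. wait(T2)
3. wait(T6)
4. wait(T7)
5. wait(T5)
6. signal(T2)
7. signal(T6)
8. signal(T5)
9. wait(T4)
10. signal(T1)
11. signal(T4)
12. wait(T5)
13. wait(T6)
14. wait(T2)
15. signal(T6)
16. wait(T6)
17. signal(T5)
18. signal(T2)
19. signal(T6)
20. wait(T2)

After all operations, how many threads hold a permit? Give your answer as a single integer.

Step 1: wait(T1) -> count=2 queue=[] holders={T1}
Step 2: wait(T2) -> count=1 queue=[] holders={T1,T2}
Step 3: wait(T6) -> count=0 queue=[] holders={T1,T2,T6}
Step 4: wait(T7) -> count=0 queue=[T7] holders={T1,T2,T6}
Step 5: wait(T5) -> count=0 queue=[T7,T5] holders={T1,T2,T6}
Step 6: signal(T2) -> count=0 queue=[T5] holders={T1,T6,T7}
Step 7: signal(T6) -> count=0 queue=[] holders={T1,T5,T7}
Step 8: signal(T5) -> count=1 queue=[] holders={T1,T7}
Step 9: wait(T4) -> count=0 queue=[] holders={T1,T4,T7}
Step 10: signal(T1) -> count=1 queue=[] holders={T4,T7}
Step 11: signal(T4) -> count=2 queue=[] holders={T7}
Step 12: wait(T5) -> count=1 queue=[] holders={T5,T7}
Step 13: wait(T6) -> count=0 queue=[] holders={T5,T6,T7}
Step 14: wait(T2) -> count=0 queue=[T2] holders={T5,T6,T7}
Step 15: signal(T6) -> count=0 queue=[] holders={T2,T5,T7}
Step 16: wait(T6) -> count=0 queue=[T6] holders={T2,T5,T7}
Step 17: signal(T5) -> count=0 queue=[] holders={T2,T6,T7}
Step 18: signal(T2) -> count=1 queue=[] holders={T6,T7}
Step 19: signal(T6) -> count=2 queue=[] holders={T7}
Step 20: wait(T2) -> count=1 queue=[] holders={T2,T7}
Final holders: {T2,T7} -> 2 thread(s)

Answer: 2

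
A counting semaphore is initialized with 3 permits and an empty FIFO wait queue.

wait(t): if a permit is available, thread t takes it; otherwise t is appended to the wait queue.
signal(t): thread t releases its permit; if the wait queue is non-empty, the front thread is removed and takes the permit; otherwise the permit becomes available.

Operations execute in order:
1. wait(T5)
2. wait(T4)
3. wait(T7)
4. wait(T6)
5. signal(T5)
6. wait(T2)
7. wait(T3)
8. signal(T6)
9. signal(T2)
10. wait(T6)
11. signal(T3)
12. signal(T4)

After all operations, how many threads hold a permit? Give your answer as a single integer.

Answer: 2

Derivation:
Step 1: wait(T5) -> count=2 queue=[] holders={T5}
Step 2: wait(T4) -> count=1 queue=[] holders={T4,T5}
Step 3: wait(T7) -> count=0 queue=[] holders={T4,T5,T7}
Step 4: wait(T6) -> count=0 queue=[T6] holders={T4,T5,T7}
Step 5: signal(T5) -> count=0 queue=[] holders={T4,T6,T7}
Step 6: wait(T2) -> count=0 queue=[T2] holders={T4,T6,T7}
Step 7: wait(T3) -> count=0 queue=[T2,T3] holders={T4,T6,T7}
Step 8: signal(T6) -> count=0 queue=[T3] holders={T2,T4,T7}
Step 9: signal(T2) -> count=0 queue=[] holders={T3,T4,T7}
Step 10: wait(T6) -> count=0 queue=[T6] holders={T3,T4,T7}
Step 11: signal(T3) -> count=0 queue=[] holders={T4,T6,T7}
Step 12: signal(T4) -> count=1 queue=[] holders={T6,T7}
Final holders: {T6,T7} -> 2 thread(s)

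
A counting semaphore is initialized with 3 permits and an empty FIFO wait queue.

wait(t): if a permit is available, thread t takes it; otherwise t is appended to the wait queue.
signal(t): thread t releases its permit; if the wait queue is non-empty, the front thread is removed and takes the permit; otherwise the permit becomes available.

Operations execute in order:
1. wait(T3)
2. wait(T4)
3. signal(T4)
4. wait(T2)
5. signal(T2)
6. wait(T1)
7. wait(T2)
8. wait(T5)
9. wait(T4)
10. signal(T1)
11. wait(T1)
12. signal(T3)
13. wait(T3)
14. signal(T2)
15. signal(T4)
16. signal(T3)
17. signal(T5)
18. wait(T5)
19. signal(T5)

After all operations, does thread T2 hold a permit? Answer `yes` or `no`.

Answer: no

Derivation:
Step 1: wait(T3) -> count=2 queue=[] holders={T3}
Step 2: wait(T4) -> count=1 queue=[] holders={T3,T4}
Step 3: signal(T4) -> count=2 queue=[] holders={T3}
Step 4: wait(T2) -> count=1 queue=[] holders={T2,T3}
Step 5: signal(T2) -> count=2 queue=[] holders={T3}
Step 6: wait(T1) -> count=1 queue=[] holders={T1,T3}
Step 7: wait(T2) -> count=0 queue=[] holders={T1,T2,T3}
Step 8: wait(T5) -> count=0 queue=[T5] holders={T1,T2,T3}
Step 9: wait(T4) -> count=0 queue=[T5,T4] holders={T1,T2,T3}
Step 10: signal(T1) -> count=0 queue=[T4] holders={T2,T3,T5}
Step 11: wait(T1) -> count=0 queue=[T4,T1] holders={T2,T3,T5}
Step 12: signal(T3) -> count=0 queue=[T1] holders={T2,T4,T5}
Step 13: wait(T3) -> count=0 queue=[T1,T3] holders={T2,T4,T5}
Step 14: signal(T2) -> count=0 queue=[T3] holders={T1,T4,T5}
Step 15: signal(T4) -> count=0 queue=[] holders={T1,T3,T5}
Step 16: signal(T3) -> count=1 queue=[] holders={T1,T5}
Step 17: signal(T5) -> count=2 queue=[] holders={T1}
Step 18: wait(T5) -> count=1 queue=[] holders={T1,T5}
Step 19: signal(T5) -> count=2 queue=[] holders={T1}
Final holders: {T1} -> T2 not in holders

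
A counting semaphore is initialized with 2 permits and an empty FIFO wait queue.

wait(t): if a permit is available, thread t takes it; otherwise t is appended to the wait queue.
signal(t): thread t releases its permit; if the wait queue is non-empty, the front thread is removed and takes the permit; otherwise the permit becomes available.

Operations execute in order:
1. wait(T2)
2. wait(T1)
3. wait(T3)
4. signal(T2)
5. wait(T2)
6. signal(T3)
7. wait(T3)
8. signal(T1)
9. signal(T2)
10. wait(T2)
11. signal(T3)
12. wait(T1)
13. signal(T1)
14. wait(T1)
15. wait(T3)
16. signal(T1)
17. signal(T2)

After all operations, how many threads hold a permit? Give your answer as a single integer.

Answer: 1

Derivation:
Step 1: wait(T2) -> count=1 queue=[] holders={T2}
Step 2: wait(T1) -> count=0 queue=[] holders={T1,T2}
Step 3: wait(T3) -> count=0 queue=[T3] holders={T1,T2}
Step 4: signal(T2) -> count=0 queue=[] holders={T1,T3}
Step 5: wait(T2) -> count=0 queue=[T2] holders={T1,T3}
Step 6: signal(T3) -> count=0 queue=[] holders={T1,T2}
Step 7: wait(T3) -> count=0 queue=[T3] holders={T1,T2}
Step 8: signal(T1) -> count=0 queue=[] holders={T2,T3}
Step 9: signal(T2) -> count=1 queue=[] holders={T3}
Step 10: wait(T2) -> count=0 queue=[] holders={T2,T3}
Step 11: signal(T3) -> count=1 queue=[] holders={T2}
Step 12: wait(T1) -> count=0 queue=[] holders={T1,T2}
Step 13: signal(T1) -> count=1 queue=[] holders={T2}
Step 14: wait(T1) -> count=0 queue=[] holders={T1,T2}
Step 15: wait(T3) -> count=0 queue=[T3] holders={T1,T2}
Step 16: signal(T1) -> count=0 queue=[] holders={T2,T3}
Step 17: signal(T2) -> count=1 queue=[] holders={T3}
Final holders: {T3} -> 1 thread(s)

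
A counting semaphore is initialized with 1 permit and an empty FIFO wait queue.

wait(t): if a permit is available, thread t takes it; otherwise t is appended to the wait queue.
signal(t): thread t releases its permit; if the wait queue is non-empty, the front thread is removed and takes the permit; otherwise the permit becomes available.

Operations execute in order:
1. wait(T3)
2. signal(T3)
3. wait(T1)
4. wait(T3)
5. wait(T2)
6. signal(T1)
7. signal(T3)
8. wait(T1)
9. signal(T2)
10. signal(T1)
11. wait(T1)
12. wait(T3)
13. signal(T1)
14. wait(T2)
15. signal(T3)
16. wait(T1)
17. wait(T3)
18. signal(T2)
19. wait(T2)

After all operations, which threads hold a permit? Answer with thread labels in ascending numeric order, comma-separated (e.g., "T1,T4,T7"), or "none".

Answer: T1

Derivation:
Step 1: wait(T3) -> count=0 queue=[] holders={T3}
Step 2: signal(T3) -> count=1 queue=[] holders={none}
Step 3: wait(T1) -> count=0 queue=[] holders={T1}
Step 4: wait(T3) -> count=0 queue=[T3] holders={T1}
Step 5: wait(T2) -> count=0 queue=[T3,T2] holders={T1}
Step 6: signal(T1) -> count=0 queue=[T2] holders={T3}
Step 7: signal(T3) -> count=0 queue=[] holders={T2}
Step 8: wait(T1) -> count=0 queue=[T1] holders={T2}
Step 9: signal(T2) -> count=0 queue=[] holders={T1}
Step 10: signal(T1) -> count=1 queue=[] holders={none}
Step 11: wait(T1) -> count=0 queue=[] holders={T1}
Step 12: wait(T3) -> count=0 queue=[T3] holders={T1}
Step 13: signal(T1) -> count=0 queue=[] holders={T3}
Step 14: wait(T2) -> count=0 queue=[T2] holders={T3}
Step 15: signal(T3) -> count=0 queue=[] holders={T2}
Step 16: wait(T1) -> count=0 queue=[T1] holders={T2}
Step 17: wait(T3) -> count=0 queue=[T1,T3] holders={T2}
Step 18: signal(T2) -> count=0 queue=[T3] holders={T1}
Step 19: wait(T2) -> count=0 queue=[T3,T2] holders={T1}
Final holders: T1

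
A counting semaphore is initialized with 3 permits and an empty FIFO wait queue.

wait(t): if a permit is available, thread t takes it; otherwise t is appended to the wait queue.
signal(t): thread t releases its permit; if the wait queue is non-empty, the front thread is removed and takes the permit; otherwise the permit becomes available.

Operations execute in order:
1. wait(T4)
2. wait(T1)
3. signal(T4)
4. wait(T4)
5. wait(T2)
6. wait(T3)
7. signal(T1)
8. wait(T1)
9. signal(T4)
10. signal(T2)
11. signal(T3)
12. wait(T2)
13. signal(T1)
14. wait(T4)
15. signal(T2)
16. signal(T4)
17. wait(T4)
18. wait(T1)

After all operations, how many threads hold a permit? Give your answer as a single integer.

Step 1: wait(T4) -> count=2 queue=[] holders={T4}
Step 2: wait(T1) -> count=1 queue=[] holders={T1,T4}
Step 3: signal(T4) -> count=2 queue=[] holders={T1}
Step 4: wait(T4) -> count=1 queue=[] holders={T1,T4}
Step 5: wait(T2) -> count=0 queue=[] holders={T1,T2,T4}
Step 6: wait(T3) -> count=0 queue=[T3] holders={T1,T2,T4}
Step 7: signal(T1) -> count=0 queue=[] holders={T2,T3,T4}
Step 8: wait(T1) -> count=0 queue=[T1] holders={T2,T3,T4}
Step 9: signal(T4) -> count=0 queue=[] holders={T1,T2,T3}
Step 10: signal(T2) -> count=1 queue=[] holders={T1,T3}
Step 11: signal(T3) -> count=2 queue=[] holders={T1}
Step 12: wait(T2) -> count=1 queue=[] holders={T1,T2}
Step 13: signal(T1) -> count=2 queue=[] holders={T2}
Step 14: wait(T4) -> count=1 queue=[] holders={T2,T4}
Step 15: signal(T2) -> count=2 queue=[] holders={T4}
Step 16: signal(T4) -> count=3 queue=[] holders={none}
Step 17: wait(T4) -> count=2 queue=[] holders={T4}
Step 18: wait(T1) -> count=1 queue=[] holders={T1,T4}
Final holders: {T1,T4} -> 2 thread(s)

Answer: 2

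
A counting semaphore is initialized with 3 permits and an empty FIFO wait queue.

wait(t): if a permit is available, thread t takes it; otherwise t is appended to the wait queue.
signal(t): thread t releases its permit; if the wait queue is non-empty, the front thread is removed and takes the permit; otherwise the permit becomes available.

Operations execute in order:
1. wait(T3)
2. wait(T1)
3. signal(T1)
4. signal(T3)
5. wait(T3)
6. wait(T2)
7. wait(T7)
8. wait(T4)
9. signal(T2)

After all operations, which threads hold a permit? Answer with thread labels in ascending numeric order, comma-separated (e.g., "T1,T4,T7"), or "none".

Answer: T3,T4,T7

Derivation:
Step 1: wait(T3) -> count=2 queue=[] holders={T3}
Step 2: wait(T1) -> count=1 queue=[] holders={T1,T3}
Step 3: signal(T1) -> count=2 queue=[] holders={T3}
Step 4: signal(T3) -> count=3 queue=[] holders={none}
Step 5: wait(T3) -> count=2 queue=[] holders={T3}
Step 6: wait(T2) -> count=1 queue=[] holders={T2,T3}
Step 7: wait(T7) -> count=0 queue=[] holders={T2,T3,T7}
Step 8: wait(T4) -> count=0 queue=[T4] holders={T2,T3,T7}
Step 9: signal(T2) -> count=0 queue=[] holders={T3,T4,T7}
Final holders: T3,T4,T7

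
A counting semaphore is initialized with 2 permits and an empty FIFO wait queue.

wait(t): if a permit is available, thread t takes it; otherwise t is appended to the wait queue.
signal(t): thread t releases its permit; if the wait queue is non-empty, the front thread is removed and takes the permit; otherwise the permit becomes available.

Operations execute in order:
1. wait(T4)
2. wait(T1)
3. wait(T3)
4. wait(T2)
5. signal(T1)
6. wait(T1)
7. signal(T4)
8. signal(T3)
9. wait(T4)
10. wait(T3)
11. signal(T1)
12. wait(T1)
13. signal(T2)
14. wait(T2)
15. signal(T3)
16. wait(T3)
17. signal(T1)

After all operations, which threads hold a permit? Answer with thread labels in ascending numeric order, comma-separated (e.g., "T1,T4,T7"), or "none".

Step 1: wait(T4) -> count=1 queue=[] holders={T4}
Step 2: wait(T1) -> count=0 queue=[] holders={T1,T4}
Step 3: wait(T3) -> count=0 queue=[T3] holders={T1,T4}
Step 4: wait(T2) -> count=0 queue=[T3,T2] holders={T1,T4}
Step 5: signal(T1) -> count=0 queue=[T2] holders={T3,T4}
Step 6: wait(T1) -> count=0 queue=[T2,T1] holders={T3,T4}
Step 7: signal(T4) -> count=0 queue=[T1] holders={T2,T3}
Step 8: signal(T3) -> count=0 queue=[] holders={T1,T2}
Step 9: wait(T4) -> count=0 queue=[T4] holders={T1,T2}
Step 10: wait(T3) -> count=0 queue=[T4,T3] holders={T1,T2}
Step 11: signal(T1) -> count=0 queue=[T3] holders={T2,T4}
Step 12: wait(T1) -> count=0 queue=[T3,T1] holders={T2,T4}
Step 13: signal(T2) -> count=0 queue=[T1] holders={T3,T4}
Step 14: wait(T2) -> count=0 queue=[T1,T2] holders={T3,T4}
Step 15: signal(T3) -> count=0 queue=[T2] holders={T1,T4}
Step 16: wait(T3) -> count=0 queue=[T2,T3] holders={T1,T4}
Step 17: signal(T1) -> count=0 queue=[T3] holders={T2,T4}
Final holders: T2,T4

Answer: T2,T4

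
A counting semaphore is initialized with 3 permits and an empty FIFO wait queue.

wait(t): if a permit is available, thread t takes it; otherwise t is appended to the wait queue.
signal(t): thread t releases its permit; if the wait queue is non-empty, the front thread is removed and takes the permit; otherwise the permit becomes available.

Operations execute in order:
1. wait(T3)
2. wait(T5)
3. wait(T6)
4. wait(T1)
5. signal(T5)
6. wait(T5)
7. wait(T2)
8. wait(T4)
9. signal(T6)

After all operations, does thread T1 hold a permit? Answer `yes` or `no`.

Step 1: wait(T3) -> count=2 queue=[] holders={T3}
Step 2: wait(T5) -> count=1 queue=[] holders={T3,T5}
Step 3: wait(T6) -> count=0 queue=[] holders={T3,T5,T6}
Step 4: wait(T1) -> count=0 queue=[T1] holders={T3,T5,T6}
Step 5: signal(T5) -> count=0 queue=[] holders={T1,T3,T6}
Step 6: wait(T5) -> count=0 queue=[T5] holders={T1,T3,T6}
Step 7: wait(T2) -> count=0 queue=[T5,T2] holders={T1,T3,T6}
Step 8: wait(T4) -> count=0 queue=[T5,T2,T4] holders={T1,T3,T6}
Step 9: signal(T6) -> count=0 queue=[T2,T4] holders={T1,T3,T5}
Final holders: {T1,T3,T5} -> T1 in holders

Answer: yes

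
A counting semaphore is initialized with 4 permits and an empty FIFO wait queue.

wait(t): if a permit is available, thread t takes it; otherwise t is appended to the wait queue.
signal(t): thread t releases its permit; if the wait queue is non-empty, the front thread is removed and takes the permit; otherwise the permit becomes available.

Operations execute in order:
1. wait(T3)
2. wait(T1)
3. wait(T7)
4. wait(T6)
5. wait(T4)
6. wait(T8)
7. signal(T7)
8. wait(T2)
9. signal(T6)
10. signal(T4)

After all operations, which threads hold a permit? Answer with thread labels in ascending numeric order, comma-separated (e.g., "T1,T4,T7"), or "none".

Answer: T1,T2,T3,T8

Derivation:
Step 1: wait(T3) -> count=3 queue=[] holders={T3}
Step 2: wait(T1) -> count=2 queue=[] holders={T1,T3}
Step 3: wait(T7) -> count=1 queue=[] holders={T1,T3,T7}
Step 4: wait(T6) -> count=0 queue=[] holders={T1,T3,T6,T7}
Step 5: wait(T4) -> count=0 queue=[T4] holders={T1,T3,T6,T7}
Step 6: wait(T8) -> count=0 queue=[T4,T8] holders={T1,T3,T6,T7}
Step 7: signal(T7) -> count=0 queue=[T8] holders={T1,T3,T4,T6}
Step 8: wait(T2) -> count=0 queue=[T8,T2] holders={T1,T3,T4,T6}
Step 9: signal(T6) -> count=0 queue=[T2] holders={T1,T3,T4,T8}
Step 10: signal(T4) -> count=0 queue=[] holders={T1,T2,T3,T8}
Final holders: T1,T2,T3,T8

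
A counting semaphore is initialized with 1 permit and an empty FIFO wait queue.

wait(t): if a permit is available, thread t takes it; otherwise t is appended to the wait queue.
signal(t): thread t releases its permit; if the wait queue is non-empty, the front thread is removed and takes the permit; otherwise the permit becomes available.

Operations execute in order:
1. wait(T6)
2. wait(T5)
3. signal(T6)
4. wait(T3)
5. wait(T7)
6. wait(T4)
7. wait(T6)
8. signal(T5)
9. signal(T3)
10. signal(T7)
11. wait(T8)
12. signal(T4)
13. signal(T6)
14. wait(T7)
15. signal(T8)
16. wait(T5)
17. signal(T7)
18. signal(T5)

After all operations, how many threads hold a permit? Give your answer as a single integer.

Step 1: wait(T6) -> count=0 queue=[] holders={T6}
Step 2: wait(T5) -> count=0 queue=[T5] holders={T6}
Step 3: signal(T6) -> count=0 queue=[] holders={T5}
Step 4: wait(T3) -> count=0 queue=[T3] holders={T5}
Step 5: wait(T7) -> count=0 queue=[T3,T7] holders={T5}
Step 6: wait(T4) -> count=0 queue=[T3,T7,T4] holders={T5}
Step 7: wait(T6) -> count=0 queue=[T3,T7,T4,T6] holders={T5}
Step 8: signal(T5) -> count=0 queue=[T7,T4,T6] holders={T3}
Step 9: signal(T3) -> count=0 queue=[T4,T6] holders={T7}
Step 10: signal(T7) -> count=0 queue=[T6] holders={T4}
Step 11: wait(T8) -> count=0 queue=[T6,T8] holders={T4}
Step 12: signal(T4) -> count=0 queue=[T8] holders={T6}
Step 13: signal(T6) -> count=0 queue=[] holders={T8}
Step 14: wait(T7) -> count=0 queue=[T7] holders={T8}
Step 15: signal(T8) -> count=0 queue=[] holders={T7}
Step 16: wait(T5) -> count=0 queue=[T5] holders={T7}
Step 17: signal(T7) -> count=0 queue=[] holders={T5}
Step 18: signal(T5) -> count=1 queue=[] holders={none}
Final holders: {none} -> 0 thread(s)

Answer: 0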